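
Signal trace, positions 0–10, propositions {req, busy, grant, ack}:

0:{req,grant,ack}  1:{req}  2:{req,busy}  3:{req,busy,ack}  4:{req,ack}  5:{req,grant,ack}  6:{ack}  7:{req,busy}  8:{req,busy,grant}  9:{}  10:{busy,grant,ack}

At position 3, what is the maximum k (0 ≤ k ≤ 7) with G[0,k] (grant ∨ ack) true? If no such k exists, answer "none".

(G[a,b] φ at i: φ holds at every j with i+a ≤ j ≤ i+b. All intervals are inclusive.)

3

(grant ∨ ack) must hold from j=3 onward; find where it first fails.
  j=3: holds
  j=4: holds
  j=5: holds
  j=6: holds
  j=7: fails
Holds on [3,6], so largest k = 3.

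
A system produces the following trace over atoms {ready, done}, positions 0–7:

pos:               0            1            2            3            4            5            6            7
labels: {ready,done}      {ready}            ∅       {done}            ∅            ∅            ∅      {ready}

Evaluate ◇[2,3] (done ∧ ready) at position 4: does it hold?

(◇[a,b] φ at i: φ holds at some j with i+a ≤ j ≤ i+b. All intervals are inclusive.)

Does not hold

Check (done ∧ ready) at each j in [6,7]:
  j=6: false
  j=7: false
No position in the window satisfies it → formula fails.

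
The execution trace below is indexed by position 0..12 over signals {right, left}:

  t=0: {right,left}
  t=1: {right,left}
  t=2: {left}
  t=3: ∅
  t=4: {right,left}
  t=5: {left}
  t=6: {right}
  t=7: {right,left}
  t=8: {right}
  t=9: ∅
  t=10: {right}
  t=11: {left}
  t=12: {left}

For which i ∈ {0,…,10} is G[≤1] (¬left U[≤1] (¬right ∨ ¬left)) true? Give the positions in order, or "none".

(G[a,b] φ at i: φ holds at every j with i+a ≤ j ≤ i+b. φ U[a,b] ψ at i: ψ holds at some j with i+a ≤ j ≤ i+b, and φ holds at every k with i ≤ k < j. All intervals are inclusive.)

2, 5, 8, 9, 10

Evaluate at each i in [0,10]:
  i=0: ✗ (fails at j=0)
  i=1: ✗ (fails at j=1)
  i=2: ✓ (all of [2,3])
  i=3: ✗ (fails at j=4)
  i=4: ✗ (fails at j=4)
  i=5: ✓ (all of [5,6])
  i=6: ✗ (fails at j=7)
  i=7: ✗ (fails at j=7)
  i=8: ✓ (all of [8,9])
  i=9: ✓ (all of [9,10])
  i=10: ✓ (all of [10,11])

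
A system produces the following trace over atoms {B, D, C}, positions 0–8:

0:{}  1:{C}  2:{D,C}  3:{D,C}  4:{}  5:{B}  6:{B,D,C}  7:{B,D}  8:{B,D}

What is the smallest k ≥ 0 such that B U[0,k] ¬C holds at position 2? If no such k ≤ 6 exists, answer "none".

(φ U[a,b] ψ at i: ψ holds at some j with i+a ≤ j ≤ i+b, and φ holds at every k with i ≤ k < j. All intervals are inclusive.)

none

Need earliest j ≥ 2 with ¬C, and B at every k in [2,j-1].
  j=2: rhs fails.
  j=3: rhs fails.
  j=4: rhs holds but lhs fails at k=2.
  j=5: rhs holds but lhs fails at k=2.
  j=6: rhs fails.
  j=7: rhs holds but lhs fails at k=2.
  j=8: rhs holds but lhs fails at k=2.
No witness within the range → none.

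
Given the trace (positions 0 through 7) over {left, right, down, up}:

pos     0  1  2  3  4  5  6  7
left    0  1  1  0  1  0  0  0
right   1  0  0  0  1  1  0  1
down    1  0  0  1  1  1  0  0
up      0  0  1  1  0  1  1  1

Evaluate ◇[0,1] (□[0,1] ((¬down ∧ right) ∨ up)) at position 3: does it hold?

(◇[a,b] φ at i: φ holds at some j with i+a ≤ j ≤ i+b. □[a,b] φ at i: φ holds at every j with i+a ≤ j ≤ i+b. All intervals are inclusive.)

Does not hold

Check □[0,1] ((¬down ∧ right) ∨ up) at each j in [3,4]:
  j=3: fails at 4
  j=4: fails at 4
No position in the window satisfies it → formula fails.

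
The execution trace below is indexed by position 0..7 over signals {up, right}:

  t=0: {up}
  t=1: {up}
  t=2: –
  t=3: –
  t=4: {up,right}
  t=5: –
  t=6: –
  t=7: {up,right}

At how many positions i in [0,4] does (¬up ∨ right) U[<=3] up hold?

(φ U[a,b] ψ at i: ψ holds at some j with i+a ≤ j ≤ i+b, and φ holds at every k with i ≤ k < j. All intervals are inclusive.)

5

Evaluate at each i in [0,4]:
  i=0: ✓ (rhs at j=0)
  i=1: ✓ (rhs at j=1)
  i=2: ✓ (rhs at j=4; lhs holds on [2,3])
  i=3: ✓ (rhs at j=4; lhs holds on [3,3])
  i=4: ✓ (rhs at j=4)
Positions where it holds: {0, 1, 2, 3, 4} → 5.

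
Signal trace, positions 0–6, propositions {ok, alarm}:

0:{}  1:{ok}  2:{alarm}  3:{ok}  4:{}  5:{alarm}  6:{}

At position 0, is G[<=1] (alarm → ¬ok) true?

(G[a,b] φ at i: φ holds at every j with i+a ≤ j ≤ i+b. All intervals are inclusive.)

True

Check (alarm → ¬ok) at every j in [0,1]:
  j=0: antecedent false → ✓
  j=1: antecedent false → ✓
All positions satisfy it → formula holds.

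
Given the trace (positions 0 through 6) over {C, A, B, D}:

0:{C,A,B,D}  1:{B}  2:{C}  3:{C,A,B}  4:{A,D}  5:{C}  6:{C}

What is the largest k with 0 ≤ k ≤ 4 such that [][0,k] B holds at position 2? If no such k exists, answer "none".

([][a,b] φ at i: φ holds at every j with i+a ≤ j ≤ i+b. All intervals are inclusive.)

B must hold from j=2 onward; find where it first fails.
  j=2: fails → no k works.

none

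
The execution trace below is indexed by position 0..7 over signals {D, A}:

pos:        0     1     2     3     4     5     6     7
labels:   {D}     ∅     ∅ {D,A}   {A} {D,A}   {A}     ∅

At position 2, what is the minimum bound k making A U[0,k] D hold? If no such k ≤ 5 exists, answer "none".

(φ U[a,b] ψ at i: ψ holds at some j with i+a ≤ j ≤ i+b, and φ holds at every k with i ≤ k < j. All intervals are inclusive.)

Need earliest j ≥ 2 with D, and A at every k in [2,j-1].
  j=2: rhs fails.
  j=3: rhs holds but lhs fails at k=2.
  j=4: rhs fails.
  j=5: rhs holds but lhs fails at k=2.
  j=6: rhs fails.
  j=7: rhs fails.
No witness within the range → none.

none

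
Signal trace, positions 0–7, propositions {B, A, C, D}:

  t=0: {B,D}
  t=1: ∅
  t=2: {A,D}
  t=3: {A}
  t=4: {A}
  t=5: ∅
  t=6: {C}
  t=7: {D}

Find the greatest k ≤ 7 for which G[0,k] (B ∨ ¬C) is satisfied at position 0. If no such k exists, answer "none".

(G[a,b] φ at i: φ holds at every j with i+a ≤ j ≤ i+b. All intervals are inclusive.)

(B ∨ ¬C) must hold from j=0 onward; find where it first fails.
  j=0: holds
  j=1: holds
  j=2: holds
  j=3: holds
  j=4: holds
  j=5: holds
  j=6: fails
Holds on [0,5], so largest k = 5.

5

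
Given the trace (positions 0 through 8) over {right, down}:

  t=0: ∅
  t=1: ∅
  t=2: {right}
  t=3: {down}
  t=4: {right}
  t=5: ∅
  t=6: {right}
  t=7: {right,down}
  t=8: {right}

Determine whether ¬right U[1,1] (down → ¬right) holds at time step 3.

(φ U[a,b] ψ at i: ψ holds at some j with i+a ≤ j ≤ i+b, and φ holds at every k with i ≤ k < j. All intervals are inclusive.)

True

Need some j in [4,4] with (down → ¬right), and ¬right at every k in [3,j-1].
  j=4: (down → ¬right) holds; ¬right holds at every k in [3,3] → satisfied.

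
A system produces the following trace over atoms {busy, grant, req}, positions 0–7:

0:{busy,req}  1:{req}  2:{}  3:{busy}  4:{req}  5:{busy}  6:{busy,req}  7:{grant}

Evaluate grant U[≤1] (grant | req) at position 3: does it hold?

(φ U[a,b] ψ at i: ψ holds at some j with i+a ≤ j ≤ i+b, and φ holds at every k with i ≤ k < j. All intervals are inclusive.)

Need some j in [3,4] with (grant | req), and grant at every k in [3,j-1].
  j=3: (grant | req) false.
  j=4: (grant | req) holds, but grant fails at k=3 → not this j.
No j in the window works → until fails.

False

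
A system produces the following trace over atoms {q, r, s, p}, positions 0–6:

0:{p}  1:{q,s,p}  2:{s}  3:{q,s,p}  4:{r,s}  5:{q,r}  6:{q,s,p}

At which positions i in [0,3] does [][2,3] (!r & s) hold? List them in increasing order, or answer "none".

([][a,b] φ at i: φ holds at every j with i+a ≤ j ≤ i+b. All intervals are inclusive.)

0

Evaluate at each i in [0,3]:
  i=0: ✓ (all of [2,3])
  i=1: ✗ (fails at j=4)
  i=2: ✗ (fails at j=4)
  i=3: ✗ (fails at j=5)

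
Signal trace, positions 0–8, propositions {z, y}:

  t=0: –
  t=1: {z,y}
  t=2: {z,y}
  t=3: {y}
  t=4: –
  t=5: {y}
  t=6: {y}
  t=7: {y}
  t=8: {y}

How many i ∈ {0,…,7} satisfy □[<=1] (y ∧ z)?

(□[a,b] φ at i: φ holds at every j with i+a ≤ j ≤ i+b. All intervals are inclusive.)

1

Evaluate at each i in [0,7]:
  i=0: ✗ (fails at j=0)
  i=1: ✓ (all of [1,2])
  i=2: ✗ (fails at j=3)
  i=3: ✗ (fails at j=3)
  i=4: ✗ (fails at j=4)
  i=5: ✗ (fails at j=5)
  i=6: ✗ (fails at j=6)
  i=7: ✗ (fails at j=7)
Positions where it holds: {1} → 1.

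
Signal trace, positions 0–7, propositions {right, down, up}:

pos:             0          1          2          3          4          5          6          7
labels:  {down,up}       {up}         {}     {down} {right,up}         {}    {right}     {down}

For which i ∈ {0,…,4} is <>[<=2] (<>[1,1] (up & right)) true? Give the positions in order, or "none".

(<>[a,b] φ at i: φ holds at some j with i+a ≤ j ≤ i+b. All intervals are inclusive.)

Evaluate at each i in [0,4]:
  i=0: ✗ (none in [0,2])
  i=1: ✓ (witness j=3)
  i=2: ✓ (witness j=3)
  i=3: ✓ (witness j=3)
  i=4: ✗ (none in [4,6])

1, 2, 3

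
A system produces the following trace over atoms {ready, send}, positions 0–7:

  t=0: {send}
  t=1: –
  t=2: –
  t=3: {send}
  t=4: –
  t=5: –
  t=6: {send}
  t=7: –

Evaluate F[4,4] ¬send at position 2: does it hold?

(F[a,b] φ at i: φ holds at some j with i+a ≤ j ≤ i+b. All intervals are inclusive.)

Check ¬send at each j in [6,6]:
  j=6: false
No position in the window satisfies it → formula fails.

False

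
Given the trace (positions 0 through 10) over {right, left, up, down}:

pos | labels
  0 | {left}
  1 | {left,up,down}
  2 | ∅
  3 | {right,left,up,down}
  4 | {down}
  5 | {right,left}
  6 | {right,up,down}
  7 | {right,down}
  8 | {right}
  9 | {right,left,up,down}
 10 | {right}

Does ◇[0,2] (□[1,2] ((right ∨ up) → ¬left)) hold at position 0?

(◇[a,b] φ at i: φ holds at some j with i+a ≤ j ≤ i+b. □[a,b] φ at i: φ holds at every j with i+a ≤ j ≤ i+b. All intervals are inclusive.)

False

Check □[1,2] ((right ∨ up) → ¬left) at each j in [0,2]:
  j=0: fails at 1
  j=1: fails at 3
  j=2: fails at 3
No position in the window satisfies it → formula fails.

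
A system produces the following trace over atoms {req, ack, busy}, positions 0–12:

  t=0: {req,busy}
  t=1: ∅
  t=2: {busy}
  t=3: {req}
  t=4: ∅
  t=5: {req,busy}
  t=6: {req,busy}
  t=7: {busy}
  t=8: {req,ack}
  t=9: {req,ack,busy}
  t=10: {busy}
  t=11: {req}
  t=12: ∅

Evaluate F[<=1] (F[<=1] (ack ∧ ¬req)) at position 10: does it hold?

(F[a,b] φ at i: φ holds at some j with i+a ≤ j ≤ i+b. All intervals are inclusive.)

False

Check F[<=1] (ack ∧ ¬req) at each j in [10,11]:
  j=10: fails (none in [10,11])
  j=11: fails (none in [11,12])
No position in the window satisfies it → formula fails.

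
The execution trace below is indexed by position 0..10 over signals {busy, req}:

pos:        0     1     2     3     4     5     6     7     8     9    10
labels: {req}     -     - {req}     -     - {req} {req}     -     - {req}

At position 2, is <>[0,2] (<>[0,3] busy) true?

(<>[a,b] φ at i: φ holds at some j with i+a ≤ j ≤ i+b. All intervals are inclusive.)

Check <>[0,3] busy at each j in [2,4]:
  j=2: fails (none in [2,5])
  j=3: fails (none in [3,6])
  j=4: fails (none in [4,7])
No position in the window satisfies it → formula fails.

No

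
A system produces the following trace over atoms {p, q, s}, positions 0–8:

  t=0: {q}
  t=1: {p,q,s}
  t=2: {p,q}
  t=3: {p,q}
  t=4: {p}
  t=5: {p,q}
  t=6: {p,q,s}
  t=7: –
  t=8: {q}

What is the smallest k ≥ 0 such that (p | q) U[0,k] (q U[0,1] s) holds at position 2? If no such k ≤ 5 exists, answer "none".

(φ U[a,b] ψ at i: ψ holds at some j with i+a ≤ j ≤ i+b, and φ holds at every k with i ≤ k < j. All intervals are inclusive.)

Need earliest j ≥ 2 with (q U[0,1] s), and (p | q) at every k in [2,j-1].
  j=2: rhs fails.
  j=3: rhs fails.
  j=4: rhs fails.
  j=5: rhs holds; lhs holds on [2,4]. k = 3.

3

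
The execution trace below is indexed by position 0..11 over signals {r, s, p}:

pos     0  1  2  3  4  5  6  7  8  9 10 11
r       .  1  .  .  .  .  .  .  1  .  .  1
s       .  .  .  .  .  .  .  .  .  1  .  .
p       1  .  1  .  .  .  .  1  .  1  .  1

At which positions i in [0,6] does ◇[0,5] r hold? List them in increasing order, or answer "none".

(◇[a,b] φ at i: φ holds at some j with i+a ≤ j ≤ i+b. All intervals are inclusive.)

Evaluate at each i in [0,6]:
  i=0: ✓ (witness j=1)
  i=1: ✓ (witness j=1)
  i=2: ✗ (none in [2,7])
  i=3: ✓ (witness j=8)
  i=4: ✓ (witness j=8)
  i=5: ✓ (witness j=8)
  i=6: ✓ (witness j=8)

0, 1, 3, 4, 5, 6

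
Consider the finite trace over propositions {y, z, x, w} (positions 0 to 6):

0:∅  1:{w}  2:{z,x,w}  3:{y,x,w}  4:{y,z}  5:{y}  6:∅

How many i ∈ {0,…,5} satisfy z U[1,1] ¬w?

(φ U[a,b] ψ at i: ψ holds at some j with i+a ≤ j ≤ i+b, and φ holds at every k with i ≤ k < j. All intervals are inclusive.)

1

Evaluate at each i in [0,5]:
  i=0: ✗ (no rhs in [1,1])
  i=1: ✗ (no rhs in [2,2])
  i=2: ✗ (no rhs in [3,3])
  i=3: ✗ (lhs fails at k=3 before rhs at j=4)
  i=4: ✓ (rhs at j=5; lhs holds on [4,4])
  i=5: ✗ (lhs fails at k=5 before rhs at j=6)
Positions where it holds: {4} → 1.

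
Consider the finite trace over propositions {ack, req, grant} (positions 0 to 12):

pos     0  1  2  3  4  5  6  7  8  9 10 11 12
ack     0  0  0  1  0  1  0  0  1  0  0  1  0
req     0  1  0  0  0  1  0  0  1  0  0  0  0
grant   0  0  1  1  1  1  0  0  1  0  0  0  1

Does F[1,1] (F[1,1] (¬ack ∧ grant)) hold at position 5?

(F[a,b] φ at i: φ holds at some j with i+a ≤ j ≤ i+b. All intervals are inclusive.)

Check F[1,1] (¬ack ∧ grant) at each j in [6,6]:
  j=6: fails (none in [7,7])
No position in the window satisfies it → formula fails.

No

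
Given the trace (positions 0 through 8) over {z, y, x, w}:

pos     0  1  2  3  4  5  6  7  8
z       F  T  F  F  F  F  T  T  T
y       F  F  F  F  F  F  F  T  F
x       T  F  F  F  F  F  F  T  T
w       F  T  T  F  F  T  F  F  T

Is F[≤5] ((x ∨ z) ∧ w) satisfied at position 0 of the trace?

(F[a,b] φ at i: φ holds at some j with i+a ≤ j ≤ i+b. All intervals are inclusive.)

Holds

Check ((x ∨ z) ∧ w) at each j in [0,5]:
  j=0: false
  j=1: true
  j=2: false
  j=3: false
  j=4: false
  j=5: false
Found at j=1 → formula holds.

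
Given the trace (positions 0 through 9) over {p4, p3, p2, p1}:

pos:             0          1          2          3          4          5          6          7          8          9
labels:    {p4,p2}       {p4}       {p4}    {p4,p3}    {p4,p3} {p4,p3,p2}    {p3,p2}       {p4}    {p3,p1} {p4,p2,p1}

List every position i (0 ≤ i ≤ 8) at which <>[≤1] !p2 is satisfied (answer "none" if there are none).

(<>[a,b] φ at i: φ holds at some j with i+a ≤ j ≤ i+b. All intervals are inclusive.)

Evaluate at each i in [0,8]:
  i=0: ✓ (witness j=1)
  i=1: ✓ (witness j=1)
  i=2: ✓ (witness j=2)
  i=3: ✓ (witness j=3)
  i=4: ✓ (witness j=4)
  i=5: ✗ (none in [5,6])
  i=6: ✓ (witness j=7)
  i=7: ✓ (witness j=7)
  i=8: ✓ (witness j=8)

0, 1, 2, 3, 4, 6, 7, 8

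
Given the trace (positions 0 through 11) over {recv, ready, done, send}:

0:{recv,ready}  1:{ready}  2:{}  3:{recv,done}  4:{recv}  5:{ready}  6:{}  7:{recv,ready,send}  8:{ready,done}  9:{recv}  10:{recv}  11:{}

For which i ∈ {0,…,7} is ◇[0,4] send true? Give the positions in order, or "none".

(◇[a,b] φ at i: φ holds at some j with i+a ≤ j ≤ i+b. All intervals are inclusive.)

Evaluate at each i in [0,7]:
  i=0: ✗ (none in [0,4])
  i=1: ✗ (none in [1,5])
  i=2: ✗ (none in [2,6])
  i=3: ✓ (witness j=7)
  i=4: ✓ (witness j=7)
  i=5: ✓ (witness j=7)
  i=6: ✓ (witness j=7)
  i=7: ✓ (witness j=7)

3, 4, 5, 6, 7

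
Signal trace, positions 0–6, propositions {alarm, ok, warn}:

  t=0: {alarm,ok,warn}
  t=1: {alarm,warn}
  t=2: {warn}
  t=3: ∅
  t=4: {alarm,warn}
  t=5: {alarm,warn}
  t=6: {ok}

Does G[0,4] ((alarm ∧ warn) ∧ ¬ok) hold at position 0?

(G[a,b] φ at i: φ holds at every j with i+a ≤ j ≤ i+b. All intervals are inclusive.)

Check ((alarm ∧ warn) ∧ ¬ok) at every j in [0,4]:
  j=0: false
  j=1: true
  j=2: false
  j=3: false
  j=4: true
Fails at j=0 → formula fails.

False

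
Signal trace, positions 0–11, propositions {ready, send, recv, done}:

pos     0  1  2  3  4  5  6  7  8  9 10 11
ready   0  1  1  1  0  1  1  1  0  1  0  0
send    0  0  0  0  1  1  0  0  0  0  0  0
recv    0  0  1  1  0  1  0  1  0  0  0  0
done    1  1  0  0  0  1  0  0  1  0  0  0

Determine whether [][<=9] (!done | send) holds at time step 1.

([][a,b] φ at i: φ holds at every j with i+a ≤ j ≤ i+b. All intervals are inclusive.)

False

Check (!done | send) at every j in [1,10]:
  j=1: false
  j=2: true
  j=3: true
  j=4: true
  j=5: true
  j=6: true
  j=7: true
  j=8: false
  j=9: true
  j=10: true
Fails at j=1 → formula fails.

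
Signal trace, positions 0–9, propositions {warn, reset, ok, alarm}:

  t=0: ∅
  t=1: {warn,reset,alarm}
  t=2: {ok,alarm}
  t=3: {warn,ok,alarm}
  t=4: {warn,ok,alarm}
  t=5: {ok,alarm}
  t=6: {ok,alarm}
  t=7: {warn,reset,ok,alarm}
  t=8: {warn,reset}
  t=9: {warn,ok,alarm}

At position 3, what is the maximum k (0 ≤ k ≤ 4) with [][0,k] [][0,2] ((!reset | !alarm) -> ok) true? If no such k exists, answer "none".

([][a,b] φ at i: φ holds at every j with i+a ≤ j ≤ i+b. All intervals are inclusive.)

[][0,2] ((!reset | !alarm) -> ok) must hold from j=3 onward; find where it first fails.
  j=3: holds
  j=4: holds
  j=5: holds
  j=6: fails
Holds on [3,5], so largest k = 2.

2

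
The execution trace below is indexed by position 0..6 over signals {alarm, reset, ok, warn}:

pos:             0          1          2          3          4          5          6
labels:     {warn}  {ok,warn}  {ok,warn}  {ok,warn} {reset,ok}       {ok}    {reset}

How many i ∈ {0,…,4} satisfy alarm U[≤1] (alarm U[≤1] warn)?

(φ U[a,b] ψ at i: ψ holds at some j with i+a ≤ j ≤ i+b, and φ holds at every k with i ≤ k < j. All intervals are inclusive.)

Evaluate at each i in [0,4]:
  i=0: ✓ (rhs at j=0)
  i=1: ✓ (rhs at j=1)
  i=2: ✓ (rhs at j=2)
  i=3: ✓ (rhs at j=3)
  i=4: ✗ (no rhs in [4,5])
Positions where it holds: {0, 1, 2, 3} → 4.

4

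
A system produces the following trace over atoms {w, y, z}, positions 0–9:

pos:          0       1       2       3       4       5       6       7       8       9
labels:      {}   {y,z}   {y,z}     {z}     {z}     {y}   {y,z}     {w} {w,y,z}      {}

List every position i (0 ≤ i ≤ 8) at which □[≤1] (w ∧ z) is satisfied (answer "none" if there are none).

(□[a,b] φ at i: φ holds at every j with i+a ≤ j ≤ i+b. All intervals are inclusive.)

Evaluate at each i in [0,8]:
  i=0: ✗ (fails at j=0)
  i=1: ✗ (fails at j=1)
  i=2: ✗ (fails at j=2)
  i=3: ✗ (fails at j=3)
  i=4: ✗ (fails at j=4)
  i=5: ✗ (fails at j=5)
  i=6: ✗ (fails at j=6)
  i=7: ✗ (fails at j=7)
  i=8: ✗ (fails at j=9)

none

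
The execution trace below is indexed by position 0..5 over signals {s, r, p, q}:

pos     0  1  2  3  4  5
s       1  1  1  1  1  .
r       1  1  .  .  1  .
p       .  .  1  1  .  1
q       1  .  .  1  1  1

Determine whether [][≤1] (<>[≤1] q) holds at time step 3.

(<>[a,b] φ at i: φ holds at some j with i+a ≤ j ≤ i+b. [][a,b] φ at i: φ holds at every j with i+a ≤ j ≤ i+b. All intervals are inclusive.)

Check <>[≤1] q at every j in [3,4]:
  j=3: holds (witness at 3)
  j=4: holds (witness at 4)
All positions satisfy it → formula holds.

True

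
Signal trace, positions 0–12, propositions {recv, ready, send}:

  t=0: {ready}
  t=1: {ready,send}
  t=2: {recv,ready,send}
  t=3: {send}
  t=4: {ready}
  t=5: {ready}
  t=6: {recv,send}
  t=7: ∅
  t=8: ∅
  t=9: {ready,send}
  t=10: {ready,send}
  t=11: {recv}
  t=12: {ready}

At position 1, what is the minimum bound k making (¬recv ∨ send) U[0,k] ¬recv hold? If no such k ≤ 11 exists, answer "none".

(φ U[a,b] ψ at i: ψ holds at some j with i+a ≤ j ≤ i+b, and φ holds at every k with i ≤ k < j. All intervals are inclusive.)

0

Need earliest j ≥ 1 with ¬recv, and (¬recv ∨ send) at every k in [1,j-1].
  j=1: rhs holds (empty prefix). k = 0.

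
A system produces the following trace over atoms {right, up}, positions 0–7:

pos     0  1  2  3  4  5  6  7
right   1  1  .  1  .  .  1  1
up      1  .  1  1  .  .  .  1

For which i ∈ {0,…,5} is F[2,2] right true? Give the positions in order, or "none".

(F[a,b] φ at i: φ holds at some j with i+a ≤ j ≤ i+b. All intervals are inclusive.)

Evaluate at each i in [0,5]:
  i=0: ✗ (none in [2,2])
  i=1: ✓ (witness j=3)
  i=2: ✗ (none in [4,4])
  i=3: ✗ (none in [5,5])
  i=4: ✓ (witness j=6)
  i=5: ✓ (witness j=7)

1, 4, 5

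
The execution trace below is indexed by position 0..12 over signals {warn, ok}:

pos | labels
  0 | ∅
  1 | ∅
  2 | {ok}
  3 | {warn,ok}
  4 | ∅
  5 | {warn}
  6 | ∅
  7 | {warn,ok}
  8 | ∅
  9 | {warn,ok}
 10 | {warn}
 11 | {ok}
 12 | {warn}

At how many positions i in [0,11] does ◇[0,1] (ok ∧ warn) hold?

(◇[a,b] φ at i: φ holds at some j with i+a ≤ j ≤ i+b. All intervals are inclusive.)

Evaluate at each i in [0,11]:
  i=0: ✗ (none in [0,1])
  i=1: ✗ (none in [1,2])
  i=2: ✓ (witness j=3)
  i=3: ✓ (witness j=3)
  i=4: ✗ (none in [4,5])
  i=5: ✗ (none in [5,6])
  i=6: ✓ (witness j=7)
  i=7: ✓ (witness j=7)
  i=8: ✓ (witness j=9)
  i=9: ✓ (witness j=9)
  i=10: ✗ (none in [10,11])
  i=11: ✗ (none in [11,12])
Positions where it holds: {2, 3, 6, 7, 8, 9} → 6.

6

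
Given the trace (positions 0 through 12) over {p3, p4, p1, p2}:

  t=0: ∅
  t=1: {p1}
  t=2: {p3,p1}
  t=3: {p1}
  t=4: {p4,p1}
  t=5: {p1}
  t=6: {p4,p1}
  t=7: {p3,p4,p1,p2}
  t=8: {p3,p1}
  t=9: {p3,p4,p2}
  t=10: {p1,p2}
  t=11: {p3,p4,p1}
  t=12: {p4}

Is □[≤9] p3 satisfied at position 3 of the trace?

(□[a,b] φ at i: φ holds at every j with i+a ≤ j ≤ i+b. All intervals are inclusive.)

Check p3 at every j in [3,12]:
  j=3: false
  j=4: false
  j=5: false
  j=6: false
  j=7: true
  j=8: true
  j=9: true
  j=10: false
  j=11: true
  j=12: false
Fails at j=3 → formula fails.

No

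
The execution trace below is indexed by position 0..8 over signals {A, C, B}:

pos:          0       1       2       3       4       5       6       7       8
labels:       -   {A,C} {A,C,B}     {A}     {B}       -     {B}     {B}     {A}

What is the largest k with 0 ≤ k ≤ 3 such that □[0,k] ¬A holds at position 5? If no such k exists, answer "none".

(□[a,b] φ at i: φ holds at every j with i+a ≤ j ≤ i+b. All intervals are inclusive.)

2

¬A must hold from j=5 onward; find where it first fails.
  j=5: holds
  j=6: holds
  j=7: holds
  j=8: fails
Holds on [5,7], so largest k = 2.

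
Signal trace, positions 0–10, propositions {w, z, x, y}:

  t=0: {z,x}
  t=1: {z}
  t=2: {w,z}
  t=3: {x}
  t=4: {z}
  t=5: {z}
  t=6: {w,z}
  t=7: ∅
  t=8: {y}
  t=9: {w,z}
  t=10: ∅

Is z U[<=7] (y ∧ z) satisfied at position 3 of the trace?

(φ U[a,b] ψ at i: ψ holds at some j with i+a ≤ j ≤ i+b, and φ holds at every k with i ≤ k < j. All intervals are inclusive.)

Need some j in [3,10] with (y ∧ z), and z at every k in [3,j-1].
  j=3: (y ∧ z) false.
  j=4: (y ∧ z) false.
  j=5: (y ∧ z) false.
  j=6: (y ∧ z) false.
  j=7: (y ∧ z) false.
  j=8: (y ∧ z) false.
  j=9: (y ∧ z) false.
  j=10: (y ∧ z) false.
No j in the window works → until fails.

No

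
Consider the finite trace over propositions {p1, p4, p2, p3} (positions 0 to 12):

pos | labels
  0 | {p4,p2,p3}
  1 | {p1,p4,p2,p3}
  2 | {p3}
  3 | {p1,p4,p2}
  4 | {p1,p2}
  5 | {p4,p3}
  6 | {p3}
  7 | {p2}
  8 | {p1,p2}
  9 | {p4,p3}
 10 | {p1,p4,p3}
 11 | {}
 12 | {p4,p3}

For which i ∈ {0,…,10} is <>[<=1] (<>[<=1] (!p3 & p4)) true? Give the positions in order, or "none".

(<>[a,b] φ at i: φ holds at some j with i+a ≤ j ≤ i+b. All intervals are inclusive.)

1, 2, 3

Evaluate at each i in [0,10]:
  i=0: ✗ (none in [0,1])
  i=1: ✓ (witness j=2)
  i=2: ✓ (witness j=2)
  i=3: ✓ (witness j=3)
  i=4: ✗ (none in [4,5])
  i=5: ✗ (none in [5,6])
  i=6: ✗ (none in [6,7])
  i=7: ✗ (none in [7,8])
  i=8: ✗ (none in [8,9])
  i=9: ✗ (none in [9,10])
  i=10: ✗ (none in [10,11])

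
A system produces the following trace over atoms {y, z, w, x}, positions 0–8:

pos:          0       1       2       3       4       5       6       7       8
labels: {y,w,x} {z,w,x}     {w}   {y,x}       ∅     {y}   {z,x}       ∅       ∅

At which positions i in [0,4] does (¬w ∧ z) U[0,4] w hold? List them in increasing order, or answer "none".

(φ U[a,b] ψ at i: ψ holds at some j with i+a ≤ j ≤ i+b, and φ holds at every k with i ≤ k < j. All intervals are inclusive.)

Evaluate at each i in [0,4]:
  i=0: ✓ (rhs at j=0)
  i=1: ✓ (rhs at j=1)
  i=2: ✓ (rhs at j=2)
  i=3: ✗ (no rhs in [3,7])
  i=4: ✗ (no rhs in [4,8])

0, 1, 2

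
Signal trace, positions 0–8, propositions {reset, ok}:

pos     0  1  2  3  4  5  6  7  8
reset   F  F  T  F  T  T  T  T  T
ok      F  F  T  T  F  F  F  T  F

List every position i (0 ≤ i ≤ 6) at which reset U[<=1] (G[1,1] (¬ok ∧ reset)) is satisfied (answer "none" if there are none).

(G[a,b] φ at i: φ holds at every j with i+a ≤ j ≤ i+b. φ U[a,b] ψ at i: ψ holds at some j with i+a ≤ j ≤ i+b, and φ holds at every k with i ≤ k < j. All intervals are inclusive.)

Evaluate at each i in [0,6]:
  i=0: ✗ (no rhs in [0,1])
  i=1: ✗ (no rhs in [1,2])
  i=2: ✓ (rhs at j=3; lhs holds on [2,2])
  i=3: ✓ (rhs at j=3)
  i=4: ✓ (rhs at j=4)
  i=5: ✓ (rhs at j=5)
  i=6: ✓ (rhs at j=7; lhs holds on [6,6])

2, 3, 4, 5, 6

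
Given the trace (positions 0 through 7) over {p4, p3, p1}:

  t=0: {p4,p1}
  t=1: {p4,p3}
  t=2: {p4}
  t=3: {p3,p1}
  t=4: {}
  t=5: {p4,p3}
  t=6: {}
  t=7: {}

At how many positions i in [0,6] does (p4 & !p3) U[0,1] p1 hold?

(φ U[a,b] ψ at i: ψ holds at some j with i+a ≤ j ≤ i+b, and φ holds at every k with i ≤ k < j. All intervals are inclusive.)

3

Evaluate at each i in [0,6]:
  i=0: ✓ (rhs at j=0)
  i=1: ✗ (no rhs in [1,2])
  i=2: ✓ (rhs at j=3; lhs holds on [2,2])
  i=3: ✓ (rhs at j=3)
  i=4: ✗ (no rhs in [4,5])
  i=5: ✗ (no rhs in [5,6])
  i=6: ✗ (no rhs in [6,7])
Positions where it holds: {0, 2, 3} → 3.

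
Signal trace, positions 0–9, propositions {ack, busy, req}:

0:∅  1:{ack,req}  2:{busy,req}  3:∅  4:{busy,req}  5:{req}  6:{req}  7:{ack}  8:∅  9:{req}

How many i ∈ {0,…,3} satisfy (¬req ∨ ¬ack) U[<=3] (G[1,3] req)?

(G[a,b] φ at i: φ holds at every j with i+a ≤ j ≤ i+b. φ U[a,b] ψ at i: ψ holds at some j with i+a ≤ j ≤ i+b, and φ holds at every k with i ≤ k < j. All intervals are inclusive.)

Evaluate at each i in [0,3]:
  i=0: ✗ (lhs fails at k=1 before rhs at j=3)
  i=1: ✗ (lhs fails at k=1 before rhs at j=3)
  i=2: ✓ (rhs at j=3; lhs holds on [2,2])
  i=3: ✓ (rhs at j=3)
Positions where it holds: {2, 3} → 2.

2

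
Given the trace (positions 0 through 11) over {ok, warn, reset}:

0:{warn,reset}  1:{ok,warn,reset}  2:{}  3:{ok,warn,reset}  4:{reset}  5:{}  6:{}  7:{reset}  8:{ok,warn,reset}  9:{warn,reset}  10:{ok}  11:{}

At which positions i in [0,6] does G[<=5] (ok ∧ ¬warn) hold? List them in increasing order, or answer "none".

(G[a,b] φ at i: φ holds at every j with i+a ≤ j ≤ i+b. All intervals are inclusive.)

Evaluate at each i in [0,6]:
  i=0: ✗ (fails at j=0)
  i=1: ✗ (fails at j=1)
  i=2: ✗ (fails at j=2)
  i=3: ✗ (fails at j=3)
  i=4: ✗ (fails at j=4)
  i=5: ✗ (fails at j=5)
  i=6: ✗ (fails at j=6)

none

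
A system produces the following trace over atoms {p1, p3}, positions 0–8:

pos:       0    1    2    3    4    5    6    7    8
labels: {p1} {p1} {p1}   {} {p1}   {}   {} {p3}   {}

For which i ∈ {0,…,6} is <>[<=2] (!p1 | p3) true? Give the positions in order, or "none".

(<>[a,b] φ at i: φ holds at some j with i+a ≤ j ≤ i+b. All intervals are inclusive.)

1, 2, 3, 4, 5, 6

Evaluate at each i in [0,6]:
  i=0: ✗ (none in [0,2])
  i=1: ✓ (witness j=3)
  i=2: ✓ (witness j=3)
  i=3: ✓ (witness j=3)
  i=4: ✓ (witness j=5)
  i=5: ✓ (witness j=5)
  i=6: ✓ (witness j=6)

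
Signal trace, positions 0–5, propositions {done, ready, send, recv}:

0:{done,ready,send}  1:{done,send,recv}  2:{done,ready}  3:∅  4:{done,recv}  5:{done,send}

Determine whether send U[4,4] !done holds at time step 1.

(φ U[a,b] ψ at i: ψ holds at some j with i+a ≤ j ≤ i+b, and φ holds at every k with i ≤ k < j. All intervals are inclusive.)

No

Need some j in [5,5] with !done, and send at every k in [1,j-1].
  j=5: !done false.
No j in the window works → until fails.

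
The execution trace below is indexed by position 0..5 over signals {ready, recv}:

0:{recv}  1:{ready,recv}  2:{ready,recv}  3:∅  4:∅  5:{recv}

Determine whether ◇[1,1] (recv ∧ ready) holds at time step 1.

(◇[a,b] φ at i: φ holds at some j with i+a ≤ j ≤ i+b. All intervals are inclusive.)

Yes

Check (recv ∧ ready) at each j in [2,2]:
  j=2: true
Found at j=2 → formula holds.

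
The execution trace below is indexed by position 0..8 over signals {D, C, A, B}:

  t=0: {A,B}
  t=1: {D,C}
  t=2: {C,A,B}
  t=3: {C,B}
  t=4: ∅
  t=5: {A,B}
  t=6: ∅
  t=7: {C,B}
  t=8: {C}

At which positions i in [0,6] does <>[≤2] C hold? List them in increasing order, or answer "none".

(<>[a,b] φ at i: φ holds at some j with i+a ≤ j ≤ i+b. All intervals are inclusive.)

0, 1, 2, 3, 5, 6

Evaluate at each i in [0,6]:
  i=0: ✓ (witness j=1)
  i=1: ✓ (witness j=1)
  i=2: ✓ (witness j=2)
  i=3: ✓ (witness j=3)
  i=4: ✗ (none in [4,6])
  i=5: ✓ (witness j=7)
  i=6: ✓ (witness j=7)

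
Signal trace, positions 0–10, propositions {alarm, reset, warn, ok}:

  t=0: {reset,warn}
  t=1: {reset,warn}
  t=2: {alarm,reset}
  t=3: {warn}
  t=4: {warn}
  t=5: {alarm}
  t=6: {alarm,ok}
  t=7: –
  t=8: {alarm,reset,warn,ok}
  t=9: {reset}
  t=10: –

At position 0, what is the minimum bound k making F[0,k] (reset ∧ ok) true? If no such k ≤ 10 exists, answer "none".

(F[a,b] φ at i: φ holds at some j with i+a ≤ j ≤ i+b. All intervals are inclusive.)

Scan j = 0,1,… for (reset ∧ ok):
  j=0: fails
  j=1: fails
  j=2: fails
  j=3: fails
  j=4: fails
  j=5: fails
  j=6: fails
  j=7: fails
  j=8: holds
First hit at j=8, so smallest k = 8-0 = 8.

8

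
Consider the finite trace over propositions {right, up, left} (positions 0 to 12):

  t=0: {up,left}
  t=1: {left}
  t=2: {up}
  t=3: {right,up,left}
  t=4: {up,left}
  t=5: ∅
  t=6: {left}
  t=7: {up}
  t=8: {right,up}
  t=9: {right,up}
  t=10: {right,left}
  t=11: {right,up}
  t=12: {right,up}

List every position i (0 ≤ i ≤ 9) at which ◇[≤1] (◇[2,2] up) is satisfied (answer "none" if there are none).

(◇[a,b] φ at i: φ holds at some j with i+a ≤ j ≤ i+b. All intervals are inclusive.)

0, 1, 2, 4, 5, 6, 7, 8, 9

Evaluate at each i in [0,9]:
  i=0: ✓ (witness j=0)
  i=1: ✓ (witness j=1)
  i=2: ✓ (witness j=2)
  i=3: ✗ (none in [3,4])
  i=4: ✓ (witness j=5)
  i=5: ✓ (witness j=5)
  i=6: ✓ (witness j=6)
  i=7: ✓ (witness j=7)
  i=8: ✓ (witness j=9)
  i=9: ✓ (witness j=9)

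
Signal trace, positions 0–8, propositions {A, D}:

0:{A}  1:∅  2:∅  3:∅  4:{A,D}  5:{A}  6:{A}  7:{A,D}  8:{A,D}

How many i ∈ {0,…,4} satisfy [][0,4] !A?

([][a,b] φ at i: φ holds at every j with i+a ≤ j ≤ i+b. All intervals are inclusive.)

Evaluate at each i in [0,4]:
  i=0: ✗ (fails at j=0)
  i=1: ✗ (fails at j=4)
  i=2: ✗ (fails at j=4)
  i=3: ✗ (fails at j=4)
  i=4: ✗ (fails at j=4)
Positions where it holds: {} → 0.

0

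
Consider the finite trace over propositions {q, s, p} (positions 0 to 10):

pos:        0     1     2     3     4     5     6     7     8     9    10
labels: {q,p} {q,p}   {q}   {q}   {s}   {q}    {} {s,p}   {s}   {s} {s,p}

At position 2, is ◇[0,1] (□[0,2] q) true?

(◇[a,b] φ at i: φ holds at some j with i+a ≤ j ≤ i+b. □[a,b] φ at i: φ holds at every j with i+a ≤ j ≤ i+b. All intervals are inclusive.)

Check □[0,2] q at each j in [2,3]:
  j=2: fails at 4
  j=3: fails at 4
No position in the window satisfies it → formula fails.

Does not hold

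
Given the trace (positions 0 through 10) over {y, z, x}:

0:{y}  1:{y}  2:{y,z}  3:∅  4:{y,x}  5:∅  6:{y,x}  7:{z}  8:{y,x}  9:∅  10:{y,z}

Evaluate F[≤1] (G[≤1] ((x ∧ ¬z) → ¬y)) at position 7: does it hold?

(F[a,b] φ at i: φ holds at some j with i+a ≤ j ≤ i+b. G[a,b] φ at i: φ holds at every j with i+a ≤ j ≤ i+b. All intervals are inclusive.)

Does not hold

Check G[≤1] ((x ∧ ¬z) → ¬y) at each j in [7,8]:
  j=7: fails at 8
  j=8: fails at 8
No position in the window satisfies it → formula fails.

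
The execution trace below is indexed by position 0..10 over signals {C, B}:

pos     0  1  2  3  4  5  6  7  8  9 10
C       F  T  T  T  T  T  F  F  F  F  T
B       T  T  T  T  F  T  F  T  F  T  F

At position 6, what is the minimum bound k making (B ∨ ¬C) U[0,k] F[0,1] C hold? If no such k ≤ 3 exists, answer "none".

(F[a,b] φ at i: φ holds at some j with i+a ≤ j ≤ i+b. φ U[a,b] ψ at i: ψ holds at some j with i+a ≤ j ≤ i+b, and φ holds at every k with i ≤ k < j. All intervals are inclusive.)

3

Need earliest j ≥ 6 with F[0,1] C, and (B ∨ ¬C) at every k in [6,j-1].
  j=6: rhs fails.
  j=7: rhs fails.
  j=8: rhs fails.
  j=9: rhs holds; lhs holds on [6,8]. k = 3.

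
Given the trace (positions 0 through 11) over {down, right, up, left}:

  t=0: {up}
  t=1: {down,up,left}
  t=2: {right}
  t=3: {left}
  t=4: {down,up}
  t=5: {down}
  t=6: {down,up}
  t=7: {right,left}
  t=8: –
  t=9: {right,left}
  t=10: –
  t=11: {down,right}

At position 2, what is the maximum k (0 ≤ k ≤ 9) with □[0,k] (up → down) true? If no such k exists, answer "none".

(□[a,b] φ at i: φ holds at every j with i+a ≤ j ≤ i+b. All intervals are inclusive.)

(up → down) must hold from j=2 onward; find where it first fails.
  j=2: holds
  j=3: holds
  j=4: holds
  j=5: holds
  j=6: holds
  j=7: holds
  j=8: holds
  j=9: holds
  j=10: holds
  j=11: holds
Holds through j=11; largest k = 9.

9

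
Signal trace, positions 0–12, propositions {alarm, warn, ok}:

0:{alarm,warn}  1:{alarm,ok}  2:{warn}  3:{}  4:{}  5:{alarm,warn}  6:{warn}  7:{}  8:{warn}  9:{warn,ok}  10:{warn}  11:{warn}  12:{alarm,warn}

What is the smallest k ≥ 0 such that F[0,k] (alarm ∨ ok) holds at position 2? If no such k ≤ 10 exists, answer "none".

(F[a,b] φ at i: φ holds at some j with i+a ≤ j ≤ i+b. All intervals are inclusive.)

3

Scan j = 2,3,… for (alarm ∨ ok):
  j=2: fails
  j=3: fails
  j=4: fails
  j=5: holds
First hit at j=5, so smallest k = 5-2 = 3.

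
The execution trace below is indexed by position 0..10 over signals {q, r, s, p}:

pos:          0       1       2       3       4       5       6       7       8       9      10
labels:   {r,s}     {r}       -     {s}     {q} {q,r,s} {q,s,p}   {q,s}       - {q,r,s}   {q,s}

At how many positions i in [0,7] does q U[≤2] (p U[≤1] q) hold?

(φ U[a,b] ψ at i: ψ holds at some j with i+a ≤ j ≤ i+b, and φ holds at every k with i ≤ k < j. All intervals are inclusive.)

Evaluate at each i in [0,7]:
  i=0: ✗ (no rhs in [0,2])
  i=1: ✗ (no rhs in [1,3])
  i=2: ✗ (lhs fails at k=2 before rhs at j=4)
  i=3: ✗ (lhs fails at k=3 before rhs at j=4)
  i=4: ✓ (rhs at j=4)
  i=5: ✓ (rhs at j=5)
  i=6: ✓ (rhs at j=6)
  i=7: ✓ (rhs at j=7)
Positions where it holds: {4, 5, 6, 7} → 4.

4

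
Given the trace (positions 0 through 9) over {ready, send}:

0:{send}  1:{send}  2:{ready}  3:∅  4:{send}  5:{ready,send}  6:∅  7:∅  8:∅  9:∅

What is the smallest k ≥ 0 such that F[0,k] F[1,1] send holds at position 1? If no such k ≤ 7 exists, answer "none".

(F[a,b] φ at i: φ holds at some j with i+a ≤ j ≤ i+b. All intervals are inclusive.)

Scan j = 1,2,… for F[1,1] send:
  j=1: fails
  j=2: fails
  j=3: holds
First hit at j=3, so smallest k = 3-1 = 2.

2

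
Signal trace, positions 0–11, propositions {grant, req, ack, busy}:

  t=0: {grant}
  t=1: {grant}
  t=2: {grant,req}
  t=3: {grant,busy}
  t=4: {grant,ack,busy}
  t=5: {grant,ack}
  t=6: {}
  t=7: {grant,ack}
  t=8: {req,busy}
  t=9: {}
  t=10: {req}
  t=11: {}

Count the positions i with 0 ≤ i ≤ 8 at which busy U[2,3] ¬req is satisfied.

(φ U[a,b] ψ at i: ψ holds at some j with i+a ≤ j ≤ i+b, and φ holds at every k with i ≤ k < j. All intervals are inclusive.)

1

Evaluate at each i in [0,8]:
  i=0: ✗ (lhs fails at k=0 before rhs at j=3)
  i=1: ✗ (lhs fails at k=1 before rhs at j=3)
  i=2: ✗ (lhs fails at k=2 before rhs at j=4)
  i=3: ✓ (rhs at j=5; lhs holds on [3,4])
  i=4: ✗ (lhs fails at k=5 before rhs at j=6)
  i=5: ✗ (lhs fails at k=5 before rhs at j=7)
  i=6: ✗ (lhs fails at k=6 before rhs at j=9)
  i=7: ✗ (lhs fails at k=7 before rhs at j=9)
  i=8: ✗ (lhs fails at k=9 before rhs at j=11)
Positions where it holds: {3} → 1.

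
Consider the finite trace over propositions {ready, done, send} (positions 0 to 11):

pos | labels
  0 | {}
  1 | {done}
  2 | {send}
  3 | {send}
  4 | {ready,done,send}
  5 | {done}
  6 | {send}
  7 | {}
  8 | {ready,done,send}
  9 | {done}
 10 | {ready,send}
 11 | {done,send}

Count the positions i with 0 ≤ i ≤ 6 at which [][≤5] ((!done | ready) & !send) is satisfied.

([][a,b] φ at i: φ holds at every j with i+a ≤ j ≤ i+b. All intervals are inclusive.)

Evaluate at each i in [0,6]:
  i=0: ✗ (fails at j=1)
  i=1: ✗ (fails at j=1)
  i=2: ✗ (fails at j=2)
  i=3: ✗ (fails at j=3)
  i=4: ✗ (fails at j=4)
  i=5: ✗ (fails at j=5)
  i=6: ✗ (fails at j=6)
Positions where it holds: {} → 0.

0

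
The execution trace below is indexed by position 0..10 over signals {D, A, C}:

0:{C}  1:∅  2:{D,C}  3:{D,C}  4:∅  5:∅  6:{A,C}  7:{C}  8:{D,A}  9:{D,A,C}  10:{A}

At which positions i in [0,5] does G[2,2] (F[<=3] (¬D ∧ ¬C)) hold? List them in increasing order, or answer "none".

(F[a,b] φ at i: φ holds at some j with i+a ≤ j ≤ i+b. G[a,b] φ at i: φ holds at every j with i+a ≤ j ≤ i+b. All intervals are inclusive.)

0, 1, 2, 3, 5

Evaluate at each i in [0,5]:
  i=0: ✓ (all of [2,2])
  i=1: ✓ (all of [3,3])
  i=2: ✓ (all of [4,4])
  i=3: ✓ (all of [5,5])
  i=4: ✗ (fails at j=6)
  i=5: ✓ (all of [7,7])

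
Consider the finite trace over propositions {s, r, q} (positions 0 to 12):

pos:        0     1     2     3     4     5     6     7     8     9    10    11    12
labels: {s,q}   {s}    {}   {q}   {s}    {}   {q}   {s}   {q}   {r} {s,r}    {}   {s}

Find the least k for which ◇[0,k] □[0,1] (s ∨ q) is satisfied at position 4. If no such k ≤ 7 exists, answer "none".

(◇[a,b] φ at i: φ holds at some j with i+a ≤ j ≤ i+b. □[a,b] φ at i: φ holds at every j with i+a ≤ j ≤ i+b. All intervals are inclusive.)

Scan j = 4,5,… for □[0,1] (s ∨ q):
  j=4: fails
  j=5: fails
  j=6: holds
First hit at j=6, so smallest k = 6-4 = 2.

2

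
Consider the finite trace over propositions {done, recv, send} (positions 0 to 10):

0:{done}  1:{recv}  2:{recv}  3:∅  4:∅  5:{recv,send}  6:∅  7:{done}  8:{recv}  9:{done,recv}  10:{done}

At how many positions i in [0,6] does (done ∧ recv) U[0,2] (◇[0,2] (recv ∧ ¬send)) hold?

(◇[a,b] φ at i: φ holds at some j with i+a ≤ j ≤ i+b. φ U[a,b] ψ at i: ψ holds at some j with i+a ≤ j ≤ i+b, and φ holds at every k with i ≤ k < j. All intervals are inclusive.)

Evaluate at each i in [0,6]:
  i=0: ✓ (rhs at j=0)
  i=1: ✓ (rhs at j=1)
  i=2: ✓ (rhs at j=2)
  i=3: ✗ (no rhs in [3,5])
  i=4: ✗ (lhs fails at k=4 before rhs at j=6)
  i=5: ✗ (lhs fails at k=5 before rhs at j=6)
  i=6: ✓ (rhs at j=6)
Positions where it holds: {0, 1, 2, 6} → 4.

4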